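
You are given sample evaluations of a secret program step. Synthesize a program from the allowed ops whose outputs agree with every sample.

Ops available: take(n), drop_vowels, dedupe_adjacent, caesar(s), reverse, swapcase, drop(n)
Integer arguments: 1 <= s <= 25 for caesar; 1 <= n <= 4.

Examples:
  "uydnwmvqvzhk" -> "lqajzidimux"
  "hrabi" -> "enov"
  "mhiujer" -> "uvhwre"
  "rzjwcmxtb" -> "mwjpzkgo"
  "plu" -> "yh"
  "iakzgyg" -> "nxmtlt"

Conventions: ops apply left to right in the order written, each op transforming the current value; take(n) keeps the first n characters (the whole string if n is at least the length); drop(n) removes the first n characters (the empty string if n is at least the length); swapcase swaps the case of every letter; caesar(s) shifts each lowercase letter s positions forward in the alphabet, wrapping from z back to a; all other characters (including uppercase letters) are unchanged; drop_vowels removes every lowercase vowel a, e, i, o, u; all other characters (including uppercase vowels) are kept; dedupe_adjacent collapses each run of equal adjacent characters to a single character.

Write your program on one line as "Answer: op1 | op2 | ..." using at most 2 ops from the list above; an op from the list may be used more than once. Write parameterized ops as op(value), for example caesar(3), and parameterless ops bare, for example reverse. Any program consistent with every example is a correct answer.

caesar(13) | drop(1)

Check, running the answer program on each example:
  "uydnwmvqvzhk" -> "hlqajzidimux" -> "lqajzidimux"
  "hrabi" -> "uenov" -> "enov"
  "mhiujer" -> "zuvhwre" -> "uvhwre"
  "rzjwcmxtb" -> "emwjpzkgo" -> "mwjpzkgo"
  "plu" -> "cyh" -> "yh"
  "iakzgyg" -> "vnxmtlt" -> "nxmtlt"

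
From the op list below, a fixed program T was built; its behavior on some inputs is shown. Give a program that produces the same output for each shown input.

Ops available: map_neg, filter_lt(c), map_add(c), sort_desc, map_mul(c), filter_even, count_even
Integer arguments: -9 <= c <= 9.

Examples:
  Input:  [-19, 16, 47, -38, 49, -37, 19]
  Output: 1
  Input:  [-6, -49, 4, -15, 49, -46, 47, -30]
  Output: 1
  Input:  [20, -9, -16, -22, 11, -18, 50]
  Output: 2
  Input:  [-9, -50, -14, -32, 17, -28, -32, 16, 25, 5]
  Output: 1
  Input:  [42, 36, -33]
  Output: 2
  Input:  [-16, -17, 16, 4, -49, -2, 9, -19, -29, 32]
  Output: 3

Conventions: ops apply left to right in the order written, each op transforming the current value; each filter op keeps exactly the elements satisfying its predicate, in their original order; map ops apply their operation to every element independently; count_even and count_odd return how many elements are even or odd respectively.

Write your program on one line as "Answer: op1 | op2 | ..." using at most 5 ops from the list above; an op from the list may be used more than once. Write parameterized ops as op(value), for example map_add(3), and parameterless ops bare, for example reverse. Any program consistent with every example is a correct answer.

sort_desc | map_neg | filter_lt(8) | filter_lt(1) | count_even

Check, running the answer program on each example:
  [-19, 16, 47, -38, 49, -37, 19] -> [49, 47, 19, 16, -19, -37, -38] -> [-49, -47, -19, -16, 19, 37, 38] -> [-49, -47, -19, -16] -> [-49, -47, -19, -16] -> 1
  [-6, -49, 4, -15, 49, -46, 47, -30] -> [49, 47, 4, -6, -15, -30, -46, -49] -> [-49, -47, -4, 6, 15, 30, 46, 49] -> [-49, -47, -4, 6] -> [-49, -47, -4] -> 1
  [20, -9, -16, -22, 11, -18, 50] -> [50, 20, 11, -9, -16, -18, -22] -> [-50, -20, -11, 9, 16, 18, 22] -> [-50, -20, -11] -> [-50, -20, -11] -> 2
  [-9, -50, -14, -32, 17, -28, -32, 16, 25, 5] -> [25, 17, 16, 5, -9, -14, -28, -32, -32, -50] -> [-25, -17, -16, -5, 9, 14, 28, 32, 32, 50] -> [-25, -17, -16, -5] -> [-25, -17, -16, -5] -> 1
  [42, 36, -33] -> [42, 36, -33] -> [-42, -36, 33] -> [-42, -36] -> [-42, -36] -> 2
  [-16, -17, 16, 4, -49, -2, 9, -19, -29, 32] -> [32, 16, 9, 4, -2, -16, -17, -19, -29, -49] -> [-32, -16, -9, -4, 2, 16, 17, 19, 29, 49] -> [-32, -16, -9, -4, 2] -> [-32, -16, -9, -4] -> 3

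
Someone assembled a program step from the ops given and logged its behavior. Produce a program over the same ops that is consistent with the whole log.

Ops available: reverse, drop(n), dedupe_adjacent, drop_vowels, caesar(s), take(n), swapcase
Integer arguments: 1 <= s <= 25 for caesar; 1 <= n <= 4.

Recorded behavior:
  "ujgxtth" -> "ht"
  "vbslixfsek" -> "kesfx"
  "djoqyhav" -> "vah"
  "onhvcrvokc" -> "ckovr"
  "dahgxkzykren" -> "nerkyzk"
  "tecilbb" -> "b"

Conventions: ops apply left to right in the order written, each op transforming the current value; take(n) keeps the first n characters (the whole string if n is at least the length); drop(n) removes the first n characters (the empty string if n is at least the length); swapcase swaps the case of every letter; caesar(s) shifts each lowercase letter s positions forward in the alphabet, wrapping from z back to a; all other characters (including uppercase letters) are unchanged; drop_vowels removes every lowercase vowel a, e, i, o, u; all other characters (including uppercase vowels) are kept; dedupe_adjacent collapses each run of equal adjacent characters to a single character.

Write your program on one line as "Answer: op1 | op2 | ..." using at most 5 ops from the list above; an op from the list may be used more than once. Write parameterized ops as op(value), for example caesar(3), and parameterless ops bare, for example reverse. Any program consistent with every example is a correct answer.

drop(4) | drop(1) | reverse | dedupe_adjacent

Check, running the answer program on each example:
  "ujgxtth" -> "tth" -> "th" -> "ht" -> "ht"
  "vbslixfsek" -> "ixfsek" -> "xfsek" -> "kesfx" -> "kesfx"
  "djoqyhav" -> "yhav" -> "hav" -> "vah" -> "vah"
  "onhvcrvokc" -> "crvokc" -> "rvokc" -> "ckovr" -> "ckovr"
  "dahgxkzykren" -> "xkzykren" -> "kzykren" -> "nerkyzk" -> "nerkyzk"
  "tecilbb" -> "lbb" -> "bb" -> "bb" -> "b"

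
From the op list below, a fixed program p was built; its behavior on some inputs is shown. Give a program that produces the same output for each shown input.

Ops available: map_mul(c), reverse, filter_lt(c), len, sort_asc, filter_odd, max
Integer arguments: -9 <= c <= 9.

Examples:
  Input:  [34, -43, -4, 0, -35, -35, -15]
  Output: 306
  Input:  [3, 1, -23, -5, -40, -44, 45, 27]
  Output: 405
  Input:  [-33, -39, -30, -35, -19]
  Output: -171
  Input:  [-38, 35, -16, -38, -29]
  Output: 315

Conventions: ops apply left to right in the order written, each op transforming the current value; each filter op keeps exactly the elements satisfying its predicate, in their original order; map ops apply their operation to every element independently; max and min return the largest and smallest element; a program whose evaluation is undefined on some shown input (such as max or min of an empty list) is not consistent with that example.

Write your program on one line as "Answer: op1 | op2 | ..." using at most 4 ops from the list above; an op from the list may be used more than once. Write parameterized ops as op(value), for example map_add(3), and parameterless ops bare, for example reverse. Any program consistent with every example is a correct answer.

map_mul(9) | reverse | sort_asc | max

Check, running the answer program on each example:
  [34, -43, -4, 0, -35, -35, -15] -> [306, -387, -36, 0, -315, -315, -135] -> [-135, -315, -315, 0, -36, -387, 306] -> [-387, -315, -315, -135, -36, 0, 306] -> 306
  [3, 1, -23, -5, -40, -44, 45, 27] -> [27, 9, -207, -45, -360, -396, 405, 243] -> [243, 405, -396, -360, -45, -207, 9, 27] -> [-396, -360, -207, -45, 9, 27, 243, 405] -> 405
  [-33, -39, -30, -35, -19] -> [-297, -351, -270, -315, -171] -> [-171, -315, -270, -351, -297] -> [-351, -315, -297, -270, -171] -> -171
  [-38, 35, -16, -38, -29] -> [-342, 315, -144, -342, -261] -> [-261, -342, -144, 315, -342] -> [-342, -342, -261, -144, 315] -> 315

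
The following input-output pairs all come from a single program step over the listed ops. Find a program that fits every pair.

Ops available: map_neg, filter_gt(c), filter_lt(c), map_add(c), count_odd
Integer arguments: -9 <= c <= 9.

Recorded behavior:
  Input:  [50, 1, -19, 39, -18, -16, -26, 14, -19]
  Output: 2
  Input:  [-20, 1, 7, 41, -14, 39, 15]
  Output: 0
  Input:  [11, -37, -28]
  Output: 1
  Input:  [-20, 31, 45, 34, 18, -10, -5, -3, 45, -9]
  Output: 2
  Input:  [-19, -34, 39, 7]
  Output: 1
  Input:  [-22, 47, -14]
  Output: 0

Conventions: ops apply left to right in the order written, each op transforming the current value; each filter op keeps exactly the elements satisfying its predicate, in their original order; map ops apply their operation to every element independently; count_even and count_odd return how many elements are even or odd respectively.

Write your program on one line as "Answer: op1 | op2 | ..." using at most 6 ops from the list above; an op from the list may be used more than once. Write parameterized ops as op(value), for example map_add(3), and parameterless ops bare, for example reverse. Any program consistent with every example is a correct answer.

map_neg | filter_gt(4) | map_neg | map_add(-2) | count_odd

Check, running the answer program on each example:
  [50, 1, -19, 39, -18, -16, -26, 14, -19] -> [-50, -1, 19, -39, 18, 16, 26, -14, 19] -> [19, 18, 16, 26, 19] -> [-19, -18, -16, -26, -19] -> [-21, -20, -18, -28, -21] -> 2
  [-20, 1, 7, 41, -14, 39, 15] -> [20, -1, -7, -41, 14, -39, -15] -> [20, 14] -> [-20, -14] -> [-22, -16] -> 0
  [11, -37, -28] -> [-11, 37, 28] -> [37, 28] -> [-37, -28] -> [-39, -30] -> 1
  [-20, 31, 45, 34, 18, -10, -5, -3, 45, -9] -> [20, -31, -45, -34, -18, 10, 5, 3, -45, 9] -> [20, 10, 5, 9] -> [-20, -10, -5, -9] -> [-22, -12, -7, -11] -> 2
  [-19, -34, 39, 7] -> [19, 34, -39, -7] -> [19, 34] -> [-19, -34] -> [-21, -36] -> 1
  [-22, 47, -14] -> [22, -47, 14] -> [22, 14] -> [-22, -14] -> [-24, -16] -> 0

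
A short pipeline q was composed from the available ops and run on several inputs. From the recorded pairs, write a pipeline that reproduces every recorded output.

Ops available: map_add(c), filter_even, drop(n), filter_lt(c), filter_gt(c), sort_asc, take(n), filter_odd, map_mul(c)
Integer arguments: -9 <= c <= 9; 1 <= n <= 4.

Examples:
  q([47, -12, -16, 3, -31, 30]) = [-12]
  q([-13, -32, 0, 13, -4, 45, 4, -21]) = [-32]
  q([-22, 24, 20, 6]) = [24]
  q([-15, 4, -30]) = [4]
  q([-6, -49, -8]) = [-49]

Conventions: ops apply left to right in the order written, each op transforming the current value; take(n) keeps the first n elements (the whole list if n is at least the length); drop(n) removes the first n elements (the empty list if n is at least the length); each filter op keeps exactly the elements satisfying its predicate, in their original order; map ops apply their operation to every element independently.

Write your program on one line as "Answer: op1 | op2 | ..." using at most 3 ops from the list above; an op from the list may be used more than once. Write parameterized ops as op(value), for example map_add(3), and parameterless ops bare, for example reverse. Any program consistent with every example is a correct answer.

take(2) | drop(1)

Check, running the answer program on each example:
  [47, -12, -16, 3, -31, 30] -> [47, -12] -> [-12]
  [-13, -32, 0, 13, -4, 45, 4, -21] -> [-13, -32] -> [-32]
  [-22, 24, 20, 6] -> [-22, 24] -> [24]
  [-15, 4, -30] -> [-15, 4] -> [4]
  [-6, -49, -8] -> [-6, -49] -> [-49]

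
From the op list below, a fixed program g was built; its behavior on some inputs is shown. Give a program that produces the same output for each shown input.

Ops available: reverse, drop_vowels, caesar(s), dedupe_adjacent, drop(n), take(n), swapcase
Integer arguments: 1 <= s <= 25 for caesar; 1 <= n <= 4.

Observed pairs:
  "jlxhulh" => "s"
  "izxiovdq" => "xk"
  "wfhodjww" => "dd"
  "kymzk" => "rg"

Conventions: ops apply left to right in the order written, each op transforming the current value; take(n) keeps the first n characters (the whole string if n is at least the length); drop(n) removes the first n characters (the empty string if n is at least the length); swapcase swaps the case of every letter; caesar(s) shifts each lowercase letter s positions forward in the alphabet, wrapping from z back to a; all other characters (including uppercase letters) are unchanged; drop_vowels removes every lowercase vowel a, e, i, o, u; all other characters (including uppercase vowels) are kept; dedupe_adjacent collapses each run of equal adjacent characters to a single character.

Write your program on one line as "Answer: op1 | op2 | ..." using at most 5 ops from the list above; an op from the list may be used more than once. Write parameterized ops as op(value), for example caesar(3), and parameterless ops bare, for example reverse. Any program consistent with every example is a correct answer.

caesar(6) | reverse | caesar(1) | take(2) | drop_vowels

Check, running the answer program on each example:
  "jlxhulh" -> "prdnarn" -> "nrandrp" -> "osboesq" -> "os" -> "s"
  "izxiovdq" -> "ofdoubjw" -> "wjbuodfo" -> "xkcvpegp" -> "xk" -> "xk"
  "wfhodjww" -> "clnujpcc" -> "ccpjunlc" -> "ddqkvomd" -> "dd" -> "dd"
  "kymzk" -> "qesfq" -> "qfseq" -> "rgtfr" -> "rg" -> "rg"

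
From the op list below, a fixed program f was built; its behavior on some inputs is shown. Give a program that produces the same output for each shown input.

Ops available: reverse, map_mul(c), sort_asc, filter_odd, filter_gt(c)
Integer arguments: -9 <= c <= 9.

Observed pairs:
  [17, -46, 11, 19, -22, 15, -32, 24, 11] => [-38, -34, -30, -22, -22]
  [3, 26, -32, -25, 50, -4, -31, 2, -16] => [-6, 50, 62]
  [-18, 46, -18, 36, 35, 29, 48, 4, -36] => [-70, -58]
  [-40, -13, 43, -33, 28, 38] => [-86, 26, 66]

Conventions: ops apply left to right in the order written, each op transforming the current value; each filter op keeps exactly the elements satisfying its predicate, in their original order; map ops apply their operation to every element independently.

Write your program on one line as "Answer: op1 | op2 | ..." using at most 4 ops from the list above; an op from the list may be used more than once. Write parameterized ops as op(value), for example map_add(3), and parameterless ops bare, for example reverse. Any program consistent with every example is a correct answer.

filter_odd | map_mul(-2) | sort_asc

Check, running the answer program on each example:
  [17, -46, 11, 19, -22, 15, -32, 24, 11] -> [17, 11, 19, 15, 11] -> [-34, -22, -38, -30, -22] -> [-38, -34, -30, -22, -22]
  [3, 26, -32, -25, 50, -4, -31, 2, -16] -> [3, -25, -31] -> [-6, 50, 62] -> [-6, 50, 62]
  [-18, 46, -18, 36, 35, 29, 48, 4, -36] -> [35, 29] -> [-70, -58] -> [-70, -58]
  [-40, -13, 43, -33, 28, 38] -> [-13, 43, -33] -> [26, -86, 66] -> [-86, 26, 66]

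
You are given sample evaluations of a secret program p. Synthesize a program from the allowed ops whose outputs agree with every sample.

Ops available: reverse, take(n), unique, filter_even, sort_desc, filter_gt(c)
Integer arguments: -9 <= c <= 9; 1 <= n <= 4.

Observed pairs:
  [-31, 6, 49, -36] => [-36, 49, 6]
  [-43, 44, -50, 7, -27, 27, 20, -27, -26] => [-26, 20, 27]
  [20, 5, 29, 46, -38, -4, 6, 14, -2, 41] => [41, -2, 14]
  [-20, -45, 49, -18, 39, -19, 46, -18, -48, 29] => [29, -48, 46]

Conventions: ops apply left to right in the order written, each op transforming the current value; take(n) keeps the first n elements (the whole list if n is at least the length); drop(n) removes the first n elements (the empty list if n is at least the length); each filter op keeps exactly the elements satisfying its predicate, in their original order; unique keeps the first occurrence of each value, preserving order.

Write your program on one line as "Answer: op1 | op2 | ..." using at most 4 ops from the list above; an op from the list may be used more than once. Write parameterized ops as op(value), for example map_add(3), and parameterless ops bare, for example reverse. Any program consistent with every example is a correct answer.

unique | reverse | take(3)

Check, running the answer program on each example:
  [-31, 6, 49, -36] -> [-31, 6, 49, -36] -> [-36, 49, 6, -31] -> [-36, 49, 6]
  [-43, 44, -50, 7, -27, 27, 20, -27, -26] -> [-43, 44, -50, 7, -27, 27, 20, -26] -> [-26, 20, 27, -27, 7, -50, 44, -43] -> [-26, 20, 27]
  [20, 5, 29, 46, -38, -4, 6, 14, -2, 41] -> [20, 5, 29, 46, -38, -4, 6, 14, -2, 41] -> [41, -2, 14, 6, -4, -38, 46, 29, 5, 20] -> [41, -2, 14]
  [-20, -45, 49, -18, 39, -19, 46, -18, -48, 29] -> [-20, -45, 49, -18, 39, -19, 46, -48, 29] -> [29, -48, 46, -19, 39, -18, 49, -45, -20] -> [29, -48, 46]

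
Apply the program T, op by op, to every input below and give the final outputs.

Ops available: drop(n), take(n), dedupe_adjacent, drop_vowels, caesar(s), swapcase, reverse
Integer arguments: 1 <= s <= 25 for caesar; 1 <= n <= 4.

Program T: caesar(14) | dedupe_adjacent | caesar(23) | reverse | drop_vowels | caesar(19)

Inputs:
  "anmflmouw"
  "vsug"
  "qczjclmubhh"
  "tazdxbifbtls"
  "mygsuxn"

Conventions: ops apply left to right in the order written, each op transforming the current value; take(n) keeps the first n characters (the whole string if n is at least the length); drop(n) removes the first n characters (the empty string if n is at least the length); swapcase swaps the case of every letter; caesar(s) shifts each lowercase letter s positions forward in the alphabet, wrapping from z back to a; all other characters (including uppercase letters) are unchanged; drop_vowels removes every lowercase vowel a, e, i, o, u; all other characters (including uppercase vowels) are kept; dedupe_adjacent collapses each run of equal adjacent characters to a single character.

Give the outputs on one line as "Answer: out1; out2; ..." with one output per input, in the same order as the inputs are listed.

"aysqpjqre"; "kywz"; "lfyqpgdgu"; "wpfjmfde"; "rywkcq"

Execution, op by op:
  "anmflmouw" -> "obatzacik" -> "obatzacik" -> "lyxqwxzfh" -> "hfzxwqxyl" -> "hfzxwqxyl" -> "aysqpjqre"
  "vsug" -> "jgiu" -> "jgiu" -> "gdfr" -> "rfdg" -> "rfdg" -> "kywz"
  "qczjclmubhh" -> "eqnxqzaipvv" -> "eqnxqzaipv" -> "bnkunwxfms" -> "smfxwnuknb" -> "smfxwnknb" -> "lfyqpgdgu"
  "tazdxbifbtls" -> "honrlpwtphzg" -> "honrlpwtphzg" -> "elkoimtqmewd" -> "dwemqtmiokle" -> "dwmqtmkl" -> "wpfjmfde"
  "mygsuxn" -> "amugilb" -> "amugilb" -> "xjrdfiy" -> "yifdrjx" -> "yfdrjx" -> "rywkcq"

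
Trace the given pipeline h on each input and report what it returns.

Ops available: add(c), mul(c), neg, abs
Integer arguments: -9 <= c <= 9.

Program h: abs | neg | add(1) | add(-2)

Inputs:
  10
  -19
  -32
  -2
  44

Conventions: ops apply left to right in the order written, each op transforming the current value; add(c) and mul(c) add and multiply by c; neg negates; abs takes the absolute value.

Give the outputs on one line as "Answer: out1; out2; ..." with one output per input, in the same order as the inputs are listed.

Execution, op by op:
  10 -> 10 -> -10 -> -9 -> -11
  -19 -> 19 -> -19 -> -18 -> -20
  -32 -> 32 -> -32 -> -31 -> -33
  -2 -> 2 -> -2 -> -1 -> -3
  44 -> 44 -> -44 -> -43 -> -45

-11; -20; -33; -3; -45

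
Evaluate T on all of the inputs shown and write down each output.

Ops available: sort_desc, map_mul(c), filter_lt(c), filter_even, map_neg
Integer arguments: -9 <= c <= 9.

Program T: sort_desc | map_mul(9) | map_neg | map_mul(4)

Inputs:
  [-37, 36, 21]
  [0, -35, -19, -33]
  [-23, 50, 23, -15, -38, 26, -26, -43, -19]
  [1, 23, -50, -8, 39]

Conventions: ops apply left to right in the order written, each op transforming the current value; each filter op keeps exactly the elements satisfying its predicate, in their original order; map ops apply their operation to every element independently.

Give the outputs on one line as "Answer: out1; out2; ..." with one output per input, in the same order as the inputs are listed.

Execution, op by op:
  [-37, 36, 21] -> [36, 21, -37] -> [324, 189, -333] -> [-324, -189, 333] -> [-1296, -756, 1332]
  [0, -35, -19, -33] -> [0, -19, -33, -35] -> [0, -171, -297, -315] -> [0, 171, 297, 315] -> [0, 684, 1188, 1260]
  [-23, 50, 23, -15, -38, 26, -26, -43, -19] -> [50, 26, 23, -15, -19, -23, -26, -38, -43] -> [450, 234, 207, -135, -171, -207, -234, -342, -387] -> [-450, -234, -207, 135, 171, 207, 234, 342, 387] -> [-1800, -936, -828, 540, 684, 828, 936, 1368, 1548]
  [1, 23, -50, -8, 39] -> [39, 23, 1, -8, -50] -> [351, 207, 9, -72, -450] -> [-351, -207, -9, 72, 450] -> [-1404, -828, -36, 288, 1800]

[-1296, -756, 1332]; [0, 684, 1188, 1260]; [-1800, -936, -828, 540, 684, 828, 936, 1368, 1548]; [-1404, -828, -36, 288, 1800]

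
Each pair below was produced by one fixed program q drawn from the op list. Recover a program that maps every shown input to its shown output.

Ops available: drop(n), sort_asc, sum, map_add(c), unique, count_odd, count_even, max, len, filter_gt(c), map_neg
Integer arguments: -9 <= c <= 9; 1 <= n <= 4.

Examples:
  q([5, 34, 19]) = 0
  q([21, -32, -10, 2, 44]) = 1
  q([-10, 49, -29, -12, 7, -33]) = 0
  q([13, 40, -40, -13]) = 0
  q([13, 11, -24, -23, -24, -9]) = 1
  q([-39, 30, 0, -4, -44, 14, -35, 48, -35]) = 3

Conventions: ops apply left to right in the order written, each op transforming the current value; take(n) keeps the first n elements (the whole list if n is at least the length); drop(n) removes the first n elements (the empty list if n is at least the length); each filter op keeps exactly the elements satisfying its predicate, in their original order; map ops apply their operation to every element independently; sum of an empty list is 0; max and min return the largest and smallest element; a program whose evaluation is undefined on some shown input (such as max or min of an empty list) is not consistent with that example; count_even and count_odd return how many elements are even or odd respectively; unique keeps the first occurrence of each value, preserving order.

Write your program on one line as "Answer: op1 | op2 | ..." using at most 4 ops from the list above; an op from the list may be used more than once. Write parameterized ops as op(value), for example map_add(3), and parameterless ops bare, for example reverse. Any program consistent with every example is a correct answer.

drop(4) | sort_asc | count_even

Check, running the answer program on each example:
  [5, 34, 19] -> [] -> [] -> 0
  [21, -32, -10, 2, 44] -> [44] -> [44] -> 1
  [-10, 49, -29, -12, 7, -33] -> [7, -33] -> [-33, 7] -> 0
  [13, 40, -40, -13] -> [] -> [] -> 0
  [13, 11, -24, -23, -24, -9] -> [-24, -9] -> [-24, -9] -> 1
  [-39, 30, 0, -4, -44, 14, -35, 48, -35] -> [-44, 14, -35, 48, -35] -> [-44, -35, -35, 14, 48] -> 3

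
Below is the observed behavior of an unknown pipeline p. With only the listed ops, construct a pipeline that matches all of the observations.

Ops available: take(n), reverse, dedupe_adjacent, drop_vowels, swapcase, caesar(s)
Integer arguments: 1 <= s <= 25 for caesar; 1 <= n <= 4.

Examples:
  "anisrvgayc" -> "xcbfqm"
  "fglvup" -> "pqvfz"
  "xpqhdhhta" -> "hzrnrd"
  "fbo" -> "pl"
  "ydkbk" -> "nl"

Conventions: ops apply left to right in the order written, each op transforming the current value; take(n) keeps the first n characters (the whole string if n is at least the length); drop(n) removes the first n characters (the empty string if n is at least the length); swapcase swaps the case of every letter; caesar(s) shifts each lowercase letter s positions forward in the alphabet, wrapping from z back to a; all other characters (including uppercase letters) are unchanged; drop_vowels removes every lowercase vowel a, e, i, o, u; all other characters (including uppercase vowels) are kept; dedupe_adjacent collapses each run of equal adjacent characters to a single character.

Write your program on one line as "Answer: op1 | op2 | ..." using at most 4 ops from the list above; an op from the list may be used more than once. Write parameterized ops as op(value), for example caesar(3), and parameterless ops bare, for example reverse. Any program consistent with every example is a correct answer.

dedupe_adjacent | drop_vowels | caesar(10) | drop_vowels

Check, running the answer program on each example:
  "anisrvgayc" -> "anisrvgayc" -> "nsrvgyc" -> "xcbfqim" -> "xcbfqm"
  "fglvup" -> "fglvup" -> "fglvp" -> "pqvfz" -> "pqvfz"
  "xpqhdhhta" -> "xpqhdhta" -> "xpqhdht" -> "hzarnrd" -> "hzrnrd"
  "fbo" -> "fbo" -> "fb" -> "pl" -> "pl"
  "ydkbk" -> "ydkbk" -> "ydkbk" -> "inulu" -> "nl"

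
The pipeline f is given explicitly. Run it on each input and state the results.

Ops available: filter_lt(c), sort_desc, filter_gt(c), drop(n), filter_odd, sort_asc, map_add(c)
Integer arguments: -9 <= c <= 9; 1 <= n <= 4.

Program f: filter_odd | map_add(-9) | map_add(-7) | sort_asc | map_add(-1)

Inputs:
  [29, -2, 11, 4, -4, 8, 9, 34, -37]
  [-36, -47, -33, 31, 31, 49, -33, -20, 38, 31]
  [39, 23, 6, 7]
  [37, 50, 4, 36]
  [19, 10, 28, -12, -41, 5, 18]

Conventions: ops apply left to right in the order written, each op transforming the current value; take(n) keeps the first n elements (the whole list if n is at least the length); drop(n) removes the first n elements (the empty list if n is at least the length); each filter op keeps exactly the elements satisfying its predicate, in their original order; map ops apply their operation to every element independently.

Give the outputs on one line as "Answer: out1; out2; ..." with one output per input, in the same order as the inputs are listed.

[-54, -8, -6, 12]; [-64, -50, -50, 14, 14, 14, 32]; [-10, 6, 22]; [20]; [-58, -12, 2]

Execution, op by op:
  [29, -2, 11, 4, -4, 8, 9, 34, -37] -> [29, 11, 9, -37] -> [20, 2, 0, -46] -> [13, -5, -7, -53] -> [-53, -7, -5, 13] -> [-54, -8, -6, 12]
  [-36, -47, -33, 31, 31, 49, -33, -20, 38, 31] -> [-47, -33, 31, 31, 49, -33, 31] -> [-56, -42, 22, 22, 40, -42, 22] -> [-63, -49, 15, 15, 33, -49, 15] -> [-63, -49, -49, 15, 15, 15, 33] -> [-64, -50, -50, 14, 14, 14, 32]
  [39, 23, 6, 7] -> [39, 23, 7] -> [30, 14, -2] -> [23, 7, -9] -> [-9, 7, 23] -> [-10, 6, 22]
  [37, 50, 4, 36] -> [37] -> [28] -> [21] -> [21] -> [20]
  [19, 10, 28, -12, -41, 5, 18] -> [19, -41, 5] -> [10, -50, -4] -> [3, -57, -11] -> [-57, -11, 3] -> [-58, -12, 2]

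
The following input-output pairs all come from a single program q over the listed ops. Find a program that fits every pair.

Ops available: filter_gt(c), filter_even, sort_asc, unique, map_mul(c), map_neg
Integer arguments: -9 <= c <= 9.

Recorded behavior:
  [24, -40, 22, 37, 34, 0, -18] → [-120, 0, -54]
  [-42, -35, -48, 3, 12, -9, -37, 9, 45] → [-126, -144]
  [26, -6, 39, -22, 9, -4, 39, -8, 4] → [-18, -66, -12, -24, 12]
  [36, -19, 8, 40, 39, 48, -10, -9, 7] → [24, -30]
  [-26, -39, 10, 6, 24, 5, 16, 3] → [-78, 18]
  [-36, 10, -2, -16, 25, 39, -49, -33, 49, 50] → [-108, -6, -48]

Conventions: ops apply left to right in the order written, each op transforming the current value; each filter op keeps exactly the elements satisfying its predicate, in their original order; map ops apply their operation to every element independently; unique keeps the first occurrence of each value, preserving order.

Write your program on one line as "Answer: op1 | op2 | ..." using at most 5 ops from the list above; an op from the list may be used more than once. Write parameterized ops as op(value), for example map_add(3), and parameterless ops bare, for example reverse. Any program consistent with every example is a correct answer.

map_neg | filter_gt(-9) | map_mul(-3) | filter_even

Check, running the answer program on each example:
  [24, -40, 22, 37, 34, 0, -18] -> [-24, 40, -22, -37, -34, 0, 18] -> [40, 0, 18] -> [-120, 0, -54] -> [-120, 0, -54]
  [-42, -35, -48, 3, 12, -9, -37, 9, 45] -> [42, 35, 48, -3, -12, 9, 37, -9, -45] -> [42, 35, 48, -3, 9, 37] -> [-126, -105, -144, 9, -27, -111] -> [-126, -144]
  [26, -6, 39, -22, 9, -4, 39, -8, 4] -> [-26, 6, -39, 22, -9, 4, -39, 8, -4] -> [6, 22, 4, 8, -4] -> [-18, -66, -12, -24, 12] -> [-18, -66, -12, -24, 12]
  [36, -19, 8, 40, 39, 48, -10, -9, 7] -> [-36, 19, -8, -40, -39, -48, 10, 9, -7] -> [19, -8, 10, 9, -7] -> [-57, 24, -30, -27, 21] -> [24, -30]
  [-26, -39, 10, 6, 24, 5, 16, 3] -> [26, 39, -10, -6, -24, -5, -16, -3] -> [26, 39, -6, -5, -3] -> [-78, -117, 18, 15, 9] -> [-78, 18]
  [-36, 10, -2, -16, 25, 39, -49, -33, 49, 50] -> [36, -10, 2, 16, -25, -39, 49, 33, -49, -50] -> [36, 2, 16, 49, 33] -> [-108, -6, -48, -147, -99] -> [-108, -6, -48]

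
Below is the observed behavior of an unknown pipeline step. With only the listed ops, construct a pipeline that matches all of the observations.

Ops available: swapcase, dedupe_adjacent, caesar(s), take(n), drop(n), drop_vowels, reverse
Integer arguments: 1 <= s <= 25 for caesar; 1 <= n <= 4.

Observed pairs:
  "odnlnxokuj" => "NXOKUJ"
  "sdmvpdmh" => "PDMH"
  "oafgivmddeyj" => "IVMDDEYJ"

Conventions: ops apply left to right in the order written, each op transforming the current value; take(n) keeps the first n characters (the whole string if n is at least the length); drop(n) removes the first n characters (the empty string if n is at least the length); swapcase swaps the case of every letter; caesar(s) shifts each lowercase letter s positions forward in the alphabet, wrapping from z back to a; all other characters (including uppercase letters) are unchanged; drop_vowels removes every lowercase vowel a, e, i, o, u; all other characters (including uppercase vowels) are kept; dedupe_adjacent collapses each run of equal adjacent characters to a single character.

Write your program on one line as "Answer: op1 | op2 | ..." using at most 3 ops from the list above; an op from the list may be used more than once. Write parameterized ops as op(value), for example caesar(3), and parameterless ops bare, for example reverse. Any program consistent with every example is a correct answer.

drop(4) | swapcase

Check, running the answer program on each example:
  "odnlnxokuj" -> "nxokuj" -> "NXOKUJ"
  "sdmvpdmh" -> "pdmh" -> "PDMH"
  "oafgivmddeyj" -> "ivmddeyj" -> "IVMDDEYJ"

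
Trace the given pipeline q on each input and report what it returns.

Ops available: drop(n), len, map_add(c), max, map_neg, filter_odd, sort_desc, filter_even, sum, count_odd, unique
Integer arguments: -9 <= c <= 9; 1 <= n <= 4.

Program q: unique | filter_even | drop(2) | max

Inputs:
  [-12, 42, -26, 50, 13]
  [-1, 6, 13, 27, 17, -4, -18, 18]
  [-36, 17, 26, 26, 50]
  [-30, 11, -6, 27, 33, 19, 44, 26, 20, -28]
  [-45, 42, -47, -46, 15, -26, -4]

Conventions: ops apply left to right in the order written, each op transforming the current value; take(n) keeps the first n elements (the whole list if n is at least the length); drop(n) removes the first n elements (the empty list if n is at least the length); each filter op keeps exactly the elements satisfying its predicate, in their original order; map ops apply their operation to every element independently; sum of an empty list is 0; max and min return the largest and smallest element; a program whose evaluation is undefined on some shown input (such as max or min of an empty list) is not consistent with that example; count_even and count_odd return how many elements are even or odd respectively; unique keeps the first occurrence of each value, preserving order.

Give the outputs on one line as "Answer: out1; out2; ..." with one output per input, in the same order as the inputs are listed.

Execution, op by op:
  [-12, 42, -26, 50, 13] -> [-12, 42, -26, 50, 13] -> [-12, 42, -26, 50] -> [-26, 50] -> 50
  [-1, 6, 13, 27, 17, -4, -18, 18] -> [-1, 6, 13, 27, 17, -4, -18, 18] -> [6, -4, -18, 18] -> [-18, 18] -> 18
  [-36, 17, 26, 26, 50] -> [-36, 17, 26, 50] -> [-36, 26, 50] -> [50] -> 50
  [-30, 11, -6, 27, 33, 19, 44, 26, 20, -28] -> [-30, 11, -6, 27, 33, 19, 44, 26, 20, -28] -> [-30, -6, 44, 26, 20, -28] -> [44, 26, 20, -28] -> 44
  [-45, 42, -47, -46, 15, -26, -4] -> [-45, 42, -47, -46, 15, -26, -4] -> [42, -46, -26, -4] -> [-26, -4] -> -4

50; 18; 50; 44; -4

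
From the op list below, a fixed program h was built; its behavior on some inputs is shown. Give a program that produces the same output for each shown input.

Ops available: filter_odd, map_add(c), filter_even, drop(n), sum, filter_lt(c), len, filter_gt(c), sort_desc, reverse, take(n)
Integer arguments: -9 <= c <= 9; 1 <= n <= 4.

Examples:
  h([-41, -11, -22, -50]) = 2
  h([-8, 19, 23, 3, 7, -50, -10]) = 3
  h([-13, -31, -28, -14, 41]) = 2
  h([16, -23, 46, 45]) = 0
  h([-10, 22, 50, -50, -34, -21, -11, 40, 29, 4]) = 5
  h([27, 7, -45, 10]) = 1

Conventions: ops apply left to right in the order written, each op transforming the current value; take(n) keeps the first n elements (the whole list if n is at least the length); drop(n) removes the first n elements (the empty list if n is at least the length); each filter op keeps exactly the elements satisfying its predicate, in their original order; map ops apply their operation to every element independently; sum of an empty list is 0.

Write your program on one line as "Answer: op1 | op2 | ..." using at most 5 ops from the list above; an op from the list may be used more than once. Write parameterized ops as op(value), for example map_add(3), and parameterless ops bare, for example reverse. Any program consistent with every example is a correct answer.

drop(2) | map_add(-3) | reverse | filter_lt(4) | len

Check, running the answer program on each example:
  [-41, -11, -22, -50] -> [-22, -50] -> [-25, -53] -> [-53, -25] -> [-53, -25] -> 2
  [-8, 19, 23, 3, 7, -50, -10] -> [23, 3, 7, -50, -10] -> [20, 0, 4, -53, -13] -> [-13, -53, 4, 0, 20] -> [-13, -53, 0] -> 3
  [-13, -31, -28, -14, 41] -> [-28, -14, 41] -> [-31, -17, 38] -> [38, -17, -31] -> [-17, -31] -> 2
  [16, -23, 46, 45] -> [46, 45] -> [43, 42] -> [42, 43] -> [] -> 0
  [-10, 22, 50, -50, -34, -21, -11, 40, 29, 4] -> [50, -50, -34, -21, -11, 40, 29, 4] -> [47, -53, -37, -24, -14, 37, 26, 1] -> [1, 26, 37, -14, -24, -37, -53, 47] -> [1, -14, -24, -37, -53] -> 5
  [27, 7, -45, 10] -> [-45, 10] -> [-48, 7] -> [7, -48] -> [-48] -> 1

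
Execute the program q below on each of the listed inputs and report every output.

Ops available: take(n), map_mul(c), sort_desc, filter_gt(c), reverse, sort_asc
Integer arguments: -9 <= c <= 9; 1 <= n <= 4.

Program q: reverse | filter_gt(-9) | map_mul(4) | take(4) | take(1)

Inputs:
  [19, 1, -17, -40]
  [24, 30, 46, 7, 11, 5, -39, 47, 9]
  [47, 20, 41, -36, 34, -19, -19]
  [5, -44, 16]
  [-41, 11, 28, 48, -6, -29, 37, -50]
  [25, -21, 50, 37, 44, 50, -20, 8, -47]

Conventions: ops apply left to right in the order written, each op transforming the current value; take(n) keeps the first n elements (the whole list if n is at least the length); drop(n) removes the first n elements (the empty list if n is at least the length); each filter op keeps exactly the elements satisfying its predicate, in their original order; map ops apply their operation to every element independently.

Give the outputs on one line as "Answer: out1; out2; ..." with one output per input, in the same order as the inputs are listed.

[4]; [36]; [136]; [64]; [148]; [32]

Execution, op by op:
  [19, 1, -17, -40] -> [-40, -17, 1, 19] -> [1, 19] -> [4, 76] -> [4, 76] -> [4]
  [24, 30, 46, 7, 11, 5, -39, 47, 9] -> [9, 47, -39, 5, 11, 7, 46, 30, 24] -> [9, 47, 5, 11, 7, 46, 30, 24] -> [36, 188, 20, 44, 28, 184, 120, 96] -> [36, 188, 20, 44] -> [36]
  [47, 20, 41, -36, 34, -19, -19] -> [-19, -19, 34, -36, 41, 20, 47] -> [34, 41, 20, 47] -> [136, 164, 80, 188] -> [136, 164, 80, 188] -> [136]
  [5, -44, 16] -> [16, -44, 5] -> [16, 5] -> [64, 20] -> [64, 20] -> [64]
  [-41, 11, 28, 48, -6, -29, 37, -50] -> [-50, 37, -29, -6, 48, 28, 11, -41] -> [37, -6, 48, 28, 11] -> [148, -24, 192, 112, 44] -> [148, -24, 192, 112] -> [148]
  [25, -21, 50, 37, 44, 50, -20, 8, -47] -> [-47, 8, -20, 50, 44, 37, 50, -21, 25] -> [8, 50, 44, 37, 50, 25] -> [32, 200, 176, 148, 200, 100] -> [32, 200, 176, 148] -> [32]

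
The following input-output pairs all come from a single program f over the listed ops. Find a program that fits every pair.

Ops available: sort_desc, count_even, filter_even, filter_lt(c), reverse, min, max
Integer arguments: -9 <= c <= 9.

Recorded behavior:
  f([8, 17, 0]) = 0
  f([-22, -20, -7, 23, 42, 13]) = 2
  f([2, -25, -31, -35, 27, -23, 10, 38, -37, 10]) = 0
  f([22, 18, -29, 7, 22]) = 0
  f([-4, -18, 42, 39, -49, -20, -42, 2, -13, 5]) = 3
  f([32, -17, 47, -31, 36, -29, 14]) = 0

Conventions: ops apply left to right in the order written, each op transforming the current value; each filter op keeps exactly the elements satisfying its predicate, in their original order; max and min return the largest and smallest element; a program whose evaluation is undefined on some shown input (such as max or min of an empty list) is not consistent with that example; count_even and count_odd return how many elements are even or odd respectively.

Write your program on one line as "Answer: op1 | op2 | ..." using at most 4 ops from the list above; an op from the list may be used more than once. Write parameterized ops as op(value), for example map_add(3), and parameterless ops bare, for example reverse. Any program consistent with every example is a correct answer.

sort_desc | filter_lt(4) | filter_lt(-8) | count_even

Check, running the answer program on each example:
  [8, 17, 0] -> [17, 8, 0] -> [0] -> [] -> 0
  [-22, -20, -7, 23, 42, 13] -> [42, 23, 13, -7, -20, -22] -> [-7, -20, -22] -> [-20, -22] -> 2
  [2, -25, -31, -35, 27, -23, 10, 38, -37, 10] -> [38, 27, 10, 10, 2, -23, -25, -31, -35, -37] -> [2, -23, -25, -31, -35, -37] -> [-23, -25, -31, -35, -37] -> 0
  [22, 18, -29, 7, 22] -> [22, 22, 18, 7, -29] -> [-29] -> [-29] -> 0
  [-4, -18, 42, 39, -49, -20, -42, 2, -13, 5] -> [42, 39, 5, 2, -4, -13, -18, -20, -42, -49] -> [2, -4, -13, -18, -20, -42, -49] -> [-13, -18, -20, -42, -49] -> 3
  [32, -17, 47, -31, 36, -29, 14] -> [47, 36, 32, 14, -17, -29, -31] -> [-17, -29, -31] -> [-17, -29, -31] -> 0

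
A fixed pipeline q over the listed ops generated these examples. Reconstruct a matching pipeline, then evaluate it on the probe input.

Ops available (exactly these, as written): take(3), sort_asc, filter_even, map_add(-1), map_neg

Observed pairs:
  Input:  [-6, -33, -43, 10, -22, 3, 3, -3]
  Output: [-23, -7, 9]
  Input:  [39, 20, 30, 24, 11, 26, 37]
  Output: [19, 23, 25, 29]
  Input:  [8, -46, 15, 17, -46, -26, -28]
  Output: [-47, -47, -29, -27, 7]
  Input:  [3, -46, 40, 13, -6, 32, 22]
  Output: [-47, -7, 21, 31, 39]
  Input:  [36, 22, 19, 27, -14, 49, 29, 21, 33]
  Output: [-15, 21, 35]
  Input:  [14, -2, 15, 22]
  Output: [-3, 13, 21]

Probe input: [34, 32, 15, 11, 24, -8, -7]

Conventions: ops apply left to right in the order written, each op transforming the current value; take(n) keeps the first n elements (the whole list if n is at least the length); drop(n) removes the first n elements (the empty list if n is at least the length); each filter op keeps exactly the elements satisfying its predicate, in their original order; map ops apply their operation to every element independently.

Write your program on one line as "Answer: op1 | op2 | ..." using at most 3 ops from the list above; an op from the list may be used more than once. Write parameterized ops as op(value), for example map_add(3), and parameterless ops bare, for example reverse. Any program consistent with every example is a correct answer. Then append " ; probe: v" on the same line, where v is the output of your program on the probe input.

filter_even | sort_asc | map_add(-1) ; probe: [-9, 23, 31, 33]

Check, running the answer program on each example:
  [-6, -33, -43, 10, -22, 3, 3, -3] -> [-6, 10, -22] -> [-22, -6, 10] -> [-23, -7, 9]
  [39, 20, 30, 24, 11, 26, 37] -> [20, 30, 24, 26] -> [20, 24, 26, 30] -> [19, 23, 25, 29]
  [8, -46, 15, 17, -46, -26, -28] -> [8, -46, -46, -26, -28] -> [-46, -46, -28, -26, 8] -> [-47, -47, -29, -27, 7]
  [3, -46, 40, 13, -6, 32, 22] -> [-46, 40, -6, 32, 22] -> [-46, -6, 22, 32, 40] -> [-47, -7, 21, 31, 39]
  [36, 22, 19, 27, -14, 49, 29, 21, 33] -> [36, 22, -14] -> [-14, 22, 36] -> [-15, 21, 35]
  [14, -2, 15, 22] -> [14, -2, 22] -> [-2, 14, 22] -> [-3, 13, 21]
  probe: [34, 32, 15, 11, 24, -8, -7] -> [34, 32, 24, -8] -> [-8, 24, 32, 34] -> [-9, 23, 31, 33]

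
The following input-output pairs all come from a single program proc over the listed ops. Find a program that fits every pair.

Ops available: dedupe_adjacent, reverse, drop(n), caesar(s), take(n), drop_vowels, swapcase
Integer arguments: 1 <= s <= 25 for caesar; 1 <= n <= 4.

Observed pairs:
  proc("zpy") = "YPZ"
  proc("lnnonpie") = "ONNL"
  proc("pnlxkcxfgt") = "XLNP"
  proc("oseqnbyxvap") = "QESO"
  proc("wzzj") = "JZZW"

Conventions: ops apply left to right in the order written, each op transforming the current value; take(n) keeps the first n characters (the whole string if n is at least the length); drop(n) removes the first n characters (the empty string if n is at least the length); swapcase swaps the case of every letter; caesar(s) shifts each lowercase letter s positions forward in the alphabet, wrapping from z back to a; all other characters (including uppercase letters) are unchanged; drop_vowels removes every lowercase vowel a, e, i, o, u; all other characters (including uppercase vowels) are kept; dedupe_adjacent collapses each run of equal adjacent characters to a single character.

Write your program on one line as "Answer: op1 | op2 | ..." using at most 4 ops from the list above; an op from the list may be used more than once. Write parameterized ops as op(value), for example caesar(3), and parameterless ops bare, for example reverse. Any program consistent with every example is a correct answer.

take(4) | swapcase | reverse

Check, running the answer program on each example:
  "zpy" -> "zpy" -> "ZPY" -> "YPZ"
  "lnnonpie" -> "lnno" -> "LNNO" -> "ONNL"
  "pnlxkcxfgt" -> "pnlx" -> "PNLX" -> "XLNP"
  "oseqnbyxvap" -> "oseq" -> "OSEQ" -> "QESO"
  "wzzj" -> "wzzj" -> "WZZJ" -> "JZZW"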